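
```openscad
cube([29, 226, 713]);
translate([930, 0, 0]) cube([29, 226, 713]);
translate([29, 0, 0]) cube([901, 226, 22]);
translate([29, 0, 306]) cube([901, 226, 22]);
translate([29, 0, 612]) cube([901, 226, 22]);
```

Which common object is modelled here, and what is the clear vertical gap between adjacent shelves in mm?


A bookshelf. The clear shelf gap is 284 mm.

Two tall side panels with 3 horizontal boards between them — a bookshelf. The first two shelf undersides are at z = 0 and z = 306; with shelf thickness 22, the clear gap is 306 − 0 − 22 = 284 mm.


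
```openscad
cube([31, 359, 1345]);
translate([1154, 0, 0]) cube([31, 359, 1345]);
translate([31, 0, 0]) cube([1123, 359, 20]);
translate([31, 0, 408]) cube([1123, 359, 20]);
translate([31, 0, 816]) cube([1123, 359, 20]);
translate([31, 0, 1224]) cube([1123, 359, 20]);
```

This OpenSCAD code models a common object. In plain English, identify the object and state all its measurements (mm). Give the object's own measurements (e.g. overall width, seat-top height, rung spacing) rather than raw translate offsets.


An open bookshelf. Two side panels, each 31 mm thick, 359 mm deep and 1345 mm tall, stand 1185 mm apart (outside-to-outside). Between them sit 4 shelves, each 20 mm thick and 359 mm deep, spanning the full gap between the sides. The bottom shelf rests on the floor (its underside at z = 0) and the clear gap between one shelf's top and the next shelf's underside is 388 mm.


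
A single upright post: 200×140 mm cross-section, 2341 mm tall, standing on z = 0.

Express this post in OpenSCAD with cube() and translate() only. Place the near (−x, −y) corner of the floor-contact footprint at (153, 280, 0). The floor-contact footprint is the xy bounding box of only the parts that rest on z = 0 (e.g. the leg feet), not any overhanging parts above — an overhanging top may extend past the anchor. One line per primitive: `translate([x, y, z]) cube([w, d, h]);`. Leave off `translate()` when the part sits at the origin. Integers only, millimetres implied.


translate([153, 280, 0]) cube([200, 140, 2341]);


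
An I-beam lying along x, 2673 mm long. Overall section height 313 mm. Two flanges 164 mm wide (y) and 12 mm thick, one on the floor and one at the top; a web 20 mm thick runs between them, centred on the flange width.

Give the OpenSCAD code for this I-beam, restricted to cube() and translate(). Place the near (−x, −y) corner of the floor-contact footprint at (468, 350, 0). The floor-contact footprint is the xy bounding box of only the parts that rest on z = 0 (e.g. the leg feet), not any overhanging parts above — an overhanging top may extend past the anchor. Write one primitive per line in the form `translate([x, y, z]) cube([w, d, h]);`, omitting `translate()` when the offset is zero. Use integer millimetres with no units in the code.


translate([468, 350, 0]) cube([2673, 164, 12]);
translate([468, 422, 12]) cube([2673, 20, 289]);
translate([468, 350, 301]) cube([2673, 164, 12]);


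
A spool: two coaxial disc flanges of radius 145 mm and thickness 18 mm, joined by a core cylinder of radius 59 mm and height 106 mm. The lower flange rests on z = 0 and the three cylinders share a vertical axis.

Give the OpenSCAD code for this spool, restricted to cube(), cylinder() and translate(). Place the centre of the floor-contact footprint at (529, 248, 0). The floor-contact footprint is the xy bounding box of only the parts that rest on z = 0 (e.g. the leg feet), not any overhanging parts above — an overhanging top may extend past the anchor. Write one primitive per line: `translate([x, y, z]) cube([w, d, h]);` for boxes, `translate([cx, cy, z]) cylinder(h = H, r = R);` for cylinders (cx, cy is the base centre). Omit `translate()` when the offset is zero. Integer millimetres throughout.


translate([529, 248, 0]) cylinder(h = 18, r = 145);
translate([529, 248, 18]) cylinder(h = 106, r = 59);
translate([529, 248, 124]) cylinder(h = 18, r = 145);


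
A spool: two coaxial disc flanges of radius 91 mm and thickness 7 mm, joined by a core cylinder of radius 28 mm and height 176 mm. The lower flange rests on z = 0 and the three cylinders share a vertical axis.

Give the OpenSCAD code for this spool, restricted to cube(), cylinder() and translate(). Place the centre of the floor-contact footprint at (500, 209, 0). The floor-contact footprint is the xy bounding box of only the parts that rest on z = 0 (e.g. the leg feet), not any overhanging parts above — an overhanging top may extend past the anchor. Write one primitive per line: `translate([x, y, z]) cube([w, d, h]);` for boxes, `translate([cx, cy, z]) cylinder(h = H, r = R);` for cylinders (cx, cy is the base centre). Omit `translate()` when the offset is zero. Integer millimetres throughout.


translate([500, 209, 0]) cylinder(h = 7, r = 91);
translate([500, 209, 7]) cylinder(h = 176, r = 28);
translate([500, 209, 183]) cylinder(h = 7, r = 91);


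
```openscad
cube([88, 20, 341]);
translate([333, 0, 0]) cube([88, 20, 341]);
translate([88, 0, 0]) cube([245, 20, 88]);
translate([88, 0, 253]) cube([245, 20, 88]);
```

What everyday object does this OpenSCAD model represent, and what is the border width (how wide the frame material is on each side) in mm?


A picture frame. The border width is 88 mm.

Four thin pieces enclosing a rectangular opening — a picture frame. The two full-height stiles are 341 mm tall; the top rail sits at z = 253 and is 88 mm tall, so the border above the opening is 341 − 253 = 88 mm, matching the stile x-width.


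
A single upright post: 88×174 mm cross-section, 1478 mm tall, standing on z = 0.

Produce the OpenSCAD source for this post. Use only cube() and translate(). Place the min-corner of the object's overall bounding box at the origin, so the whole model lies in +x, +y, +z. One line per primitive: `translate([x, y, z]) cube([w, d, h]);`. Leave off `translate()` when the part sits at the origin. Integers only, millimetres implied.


cube([88, 174, 1478]);


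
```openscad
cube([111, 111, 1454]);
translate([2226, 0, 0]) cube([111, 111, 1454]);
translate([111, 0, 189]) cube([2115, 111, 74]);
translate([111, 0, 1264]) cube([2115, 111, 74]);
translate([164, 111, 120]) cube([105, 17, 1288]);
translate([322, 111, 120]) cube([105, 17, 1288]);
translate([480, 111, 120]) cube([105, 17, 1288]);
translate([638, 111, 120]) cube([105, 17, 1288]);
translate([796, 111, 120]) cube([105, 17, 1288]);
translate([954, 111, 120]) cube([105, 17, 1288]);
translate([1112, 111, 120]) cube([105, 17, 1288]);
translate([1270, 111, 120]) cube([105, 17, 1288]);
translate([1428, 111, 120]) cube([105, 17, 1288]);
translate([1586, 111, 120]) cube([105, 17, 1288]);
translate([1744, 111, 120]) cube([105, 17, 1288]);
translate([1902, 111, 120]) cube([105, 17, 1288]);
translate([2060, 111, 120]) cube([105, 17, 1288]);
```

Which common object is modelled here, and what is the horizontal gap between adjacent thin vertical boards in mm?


A fence section. The picket gap is 53 mm.

Two posts, two rails, 13 pickets — a fence section. Span 2115 mm holds 13 pickets of 105 mm with 14 equal gaps: ⌊(2115 − 13·105) / 14⌋ = 53 mm.


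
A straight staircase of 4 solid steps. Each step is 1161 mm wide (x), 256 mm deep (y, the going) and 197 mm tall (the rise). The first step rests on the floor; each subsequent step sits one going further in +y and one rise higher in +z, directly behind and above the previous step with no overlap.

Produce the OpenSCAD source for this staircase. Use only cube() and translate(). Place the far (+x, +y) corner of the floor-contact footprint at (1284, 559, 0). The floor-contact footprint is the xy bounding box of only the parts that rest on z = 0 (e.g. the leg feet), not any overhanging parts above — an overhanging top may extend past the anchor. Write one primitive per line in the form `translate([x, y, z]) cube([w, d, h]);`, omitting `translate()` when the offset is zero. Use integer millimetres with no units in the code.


translate([123, 303, 0]) cube([1161, 256, 197]);
translate([123, 559, 197]) cube([1161, 256, 197]);
translate([123, 815, 394]) cube([1161, 256, 197]);
translate([123, 1071, 591]) cube([1161, 256, 197]);


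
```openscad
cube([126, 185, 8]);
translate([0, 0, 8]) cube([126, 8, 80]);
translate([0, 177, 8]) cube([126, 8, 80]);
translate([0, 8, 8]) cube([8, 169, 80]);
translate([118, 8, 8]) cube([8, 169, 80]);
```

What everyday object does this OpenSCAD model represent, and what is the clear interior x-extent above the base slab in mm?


An open box. The internal width is 110 mm.

A 126×185 base slab with four walls standing on it — an open box. The base is 126 mm wide and the walls are 8 mm thick, so the internal width is 126 − 2 × 8 = 110 mm.


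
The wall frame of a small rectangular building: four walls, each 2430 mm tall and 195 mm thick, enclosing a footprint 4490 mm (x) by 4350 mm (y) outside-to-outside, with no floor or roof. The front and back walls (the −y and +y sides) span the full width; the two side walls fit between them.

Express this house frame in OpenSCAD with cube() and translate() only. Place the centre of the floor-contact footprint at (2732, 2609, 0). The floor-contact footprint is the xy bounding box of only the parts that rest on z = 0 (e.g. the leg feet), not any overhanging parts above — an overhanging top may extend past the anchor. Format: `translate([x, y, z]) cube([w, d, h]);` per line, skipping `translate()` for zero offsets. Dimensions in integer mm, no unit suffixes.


translate([487, 434, 0]) cube([4490, 195, 2430]);
translate([487, 4589, 0]) cube([4490, 195, 2430]);
translate([487, 629, 0]) cube([195, 3960, 2430]);
translate([4782, 629, 0]) cube([195, 3960, 2430]);


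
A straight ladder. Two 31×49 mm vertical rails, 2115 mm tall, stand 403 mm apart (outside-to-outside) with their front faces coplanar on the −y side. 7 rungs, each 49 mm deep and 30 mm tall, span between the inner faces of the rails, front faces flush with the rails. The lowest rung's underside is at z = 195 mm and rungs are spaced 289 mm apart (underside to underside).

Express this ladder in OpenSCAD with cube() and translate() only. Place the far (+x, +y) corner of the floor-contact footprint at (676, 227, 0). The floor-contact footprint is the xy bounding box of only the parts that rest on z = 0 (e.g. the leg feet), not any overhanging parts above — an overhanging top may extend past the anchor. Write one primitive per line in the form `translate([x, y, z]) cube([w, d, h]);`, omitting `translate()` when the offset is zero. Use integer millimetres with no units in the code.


translate([273, 178, 0]) cube([31, 49, 2115]);
translate([645, 178, 0]) cube([31, 49, 2115]);
translate([304, 178, 195]) cube([341, 49, 30]);
translate([304, 178, 484]) cube([341, 49, 30]);
translate([304, 178, 773]) cube([341, 49, 30]);
translate([304, 178, 1062]) cube([341, 49, 30]);
translate([304, 178, 1351]) cube([341, 49, 30]);
translate([304, 178, 1640]) cube([341, 49, 30]);
translate([304, 178, 1929]) cube([341, 49, 30]);


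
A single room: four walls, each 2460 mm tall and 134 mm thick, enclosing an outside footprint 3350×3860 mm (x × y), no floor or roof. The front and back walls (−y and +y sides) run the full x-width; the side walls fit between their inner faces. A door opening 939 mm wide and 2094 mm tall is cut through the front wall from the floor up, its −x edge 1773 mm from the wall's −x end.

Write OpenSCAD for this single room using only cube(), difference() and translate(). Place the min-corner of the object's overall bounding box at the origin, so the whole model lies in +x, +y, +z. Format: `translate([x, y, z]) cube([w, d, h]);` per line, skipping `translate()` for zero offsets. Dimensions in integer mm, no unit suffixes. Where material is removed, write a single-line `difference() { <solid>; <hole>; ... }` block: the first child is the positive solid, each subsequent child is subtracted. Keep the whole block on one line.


difference() { cube([3350, 134, 2460]); translate([1773, 0, 0]) cube([939, 134, 2094]); }
translate([0, 3726, 0]) cube([3350, 134, 2460]);
translate([0, 134, 0]) cube([134, 3592, 2460]);
translate([3216, 134, 0]) cube([134, 3592, 2460]);


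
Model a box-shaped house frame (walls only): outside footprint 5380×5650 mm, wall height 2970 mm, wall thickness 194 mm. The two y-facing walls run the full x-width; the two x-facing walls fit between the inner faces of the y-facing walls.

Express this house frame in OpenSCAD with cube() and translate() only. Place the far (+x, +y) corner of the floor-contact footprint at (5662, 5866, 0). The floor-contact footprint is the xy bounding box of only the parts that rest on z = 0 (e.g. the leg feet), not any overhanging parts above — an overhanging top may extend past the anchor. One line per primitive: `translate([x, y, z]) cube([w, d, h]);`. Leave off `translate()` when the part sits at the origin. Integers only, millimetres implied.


translate([282, 216, 0]) cube([5380, 194, 2970]);
translate([282, 5672, 0]) cube([5380, 194, 2970]);
translate([282, 410, 0]) cube([194, 5262, 2970]);
translate([5468, 410, 0]) cube([194, 5262, 2970]);


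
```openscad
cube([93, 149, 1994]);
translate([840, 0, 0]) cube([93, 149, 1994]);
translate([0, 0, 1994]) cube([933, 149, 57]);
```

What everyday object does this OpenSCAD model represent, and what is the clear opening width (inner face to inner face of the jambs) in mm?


A door frame. The clear opening width is 747 mm.

Two 1994 mm tall posts with a header on top — a door frame. The left jamb is 93 mm wide at x = 0; the right jamb starts at x = 840. The clear opening is 840 − 93 = 747 mm.


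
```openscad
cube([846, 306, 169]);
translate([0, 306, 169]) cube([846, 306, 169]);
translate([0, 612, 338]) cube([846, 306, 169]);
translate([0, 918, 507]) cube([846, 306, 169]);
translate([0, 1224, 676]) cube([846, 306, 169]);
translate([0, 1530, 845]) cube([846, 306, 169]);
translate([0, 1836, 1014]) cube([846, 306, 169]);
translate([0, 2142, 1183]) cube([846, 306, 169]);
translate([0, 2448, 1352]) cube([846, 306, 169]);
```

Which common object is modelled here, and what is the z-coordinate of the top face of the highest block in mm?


A staircase. The total rise is 1521 mm.

9 identical blocks, each offset up and back from the previous — a staircase. Each step is 169 mm tall and there are 9 of them, so the total rise is 9 × 169 = 1521 mm.


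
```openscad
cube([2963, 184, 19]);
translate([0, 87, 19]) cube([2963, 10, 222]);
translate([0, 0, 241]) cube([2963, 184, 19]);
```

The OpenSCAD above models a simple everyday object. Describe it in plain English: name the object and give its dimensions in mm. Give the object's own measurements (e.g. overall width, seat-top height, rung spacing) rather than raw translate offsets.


An I-beam lying along x, 2963 mm long. Overall section height 260 mm. Two flanges 184 mm wide (y) and 19 mm thick, one on the floor and one at the top; a web 10 mm thick runs between them, centred on the flange width.


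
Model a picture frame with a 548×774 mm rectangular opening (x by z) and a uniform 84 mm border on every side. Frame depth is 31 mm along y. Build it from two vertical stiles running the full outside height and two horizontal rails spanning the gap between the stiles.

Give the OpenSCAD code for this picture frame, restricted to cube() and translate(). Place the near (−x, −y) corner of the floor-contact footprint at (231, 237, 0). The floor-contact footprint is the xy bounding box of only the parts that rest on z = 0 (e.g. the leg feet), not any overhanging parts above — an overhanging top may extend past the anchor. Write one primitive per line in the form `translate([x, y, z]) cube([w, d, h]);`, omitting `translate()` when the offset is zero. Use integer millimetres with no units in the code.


translate([231, 237, 0]) cube([84, 31, 942]);
translate([863, 237, 0]) cube([84, 31, 942]);
translate([315, 237, 0]) cube([548, 31, 84]);
translate([315, 237, 858]) cube([548, 31, 84]);


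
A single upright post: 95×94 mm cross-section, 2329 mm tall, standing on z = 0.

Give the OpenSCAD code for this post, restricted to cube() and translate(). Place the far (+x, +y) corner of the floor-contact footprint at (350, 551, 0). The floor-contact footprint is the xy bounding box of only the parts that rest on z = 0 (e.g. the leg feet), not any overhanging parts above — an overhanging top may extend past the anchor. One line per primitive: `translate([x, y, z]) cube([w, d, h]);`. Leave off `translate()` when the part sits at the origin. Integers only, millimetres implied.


translate([255, 457, 0]) cube([95, 94, 2329]);


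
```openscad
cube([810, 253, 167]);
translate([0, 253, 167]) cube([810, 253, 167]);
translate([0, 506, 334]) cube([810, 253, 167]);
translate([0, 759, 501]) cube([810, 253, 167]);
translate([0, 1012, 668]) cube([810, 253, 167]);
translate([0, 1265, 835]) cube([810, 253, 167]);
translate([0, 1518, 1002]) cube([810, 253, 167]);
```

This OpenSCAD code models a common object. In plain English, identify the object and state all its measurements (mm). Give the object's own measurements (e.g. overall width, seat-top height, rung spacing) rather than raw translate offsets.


A straight staircase of 7 solid steps. Each step is 810 mm wide (x), 253 mm deep (y, the going) and 167 mm tall (the rise). The first step rests on the floor; each subsequent step sits one going further in +y and one rise higher in +z, directly behind and above the previous step with no overlap.


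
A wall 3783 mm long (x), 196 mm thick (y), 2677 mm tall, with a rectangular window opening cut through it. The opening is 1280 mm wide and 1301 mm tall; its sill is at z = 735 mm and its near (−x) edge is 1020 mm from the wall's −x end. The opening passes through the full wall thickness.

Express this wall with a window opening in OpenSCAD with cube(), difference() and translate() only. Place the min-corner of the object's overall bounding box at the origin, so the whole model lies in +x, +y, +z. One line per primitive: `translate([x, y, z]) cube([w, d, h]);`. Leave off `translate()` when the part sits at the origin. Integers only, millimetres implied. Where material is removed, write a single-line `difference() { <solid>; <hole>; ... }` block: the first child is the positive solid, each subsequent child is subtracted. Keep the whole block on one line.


difference() { cube([3783, 196, 2677]); translate([1020, 0, 735]) cube([1280, 196, 1301]); }


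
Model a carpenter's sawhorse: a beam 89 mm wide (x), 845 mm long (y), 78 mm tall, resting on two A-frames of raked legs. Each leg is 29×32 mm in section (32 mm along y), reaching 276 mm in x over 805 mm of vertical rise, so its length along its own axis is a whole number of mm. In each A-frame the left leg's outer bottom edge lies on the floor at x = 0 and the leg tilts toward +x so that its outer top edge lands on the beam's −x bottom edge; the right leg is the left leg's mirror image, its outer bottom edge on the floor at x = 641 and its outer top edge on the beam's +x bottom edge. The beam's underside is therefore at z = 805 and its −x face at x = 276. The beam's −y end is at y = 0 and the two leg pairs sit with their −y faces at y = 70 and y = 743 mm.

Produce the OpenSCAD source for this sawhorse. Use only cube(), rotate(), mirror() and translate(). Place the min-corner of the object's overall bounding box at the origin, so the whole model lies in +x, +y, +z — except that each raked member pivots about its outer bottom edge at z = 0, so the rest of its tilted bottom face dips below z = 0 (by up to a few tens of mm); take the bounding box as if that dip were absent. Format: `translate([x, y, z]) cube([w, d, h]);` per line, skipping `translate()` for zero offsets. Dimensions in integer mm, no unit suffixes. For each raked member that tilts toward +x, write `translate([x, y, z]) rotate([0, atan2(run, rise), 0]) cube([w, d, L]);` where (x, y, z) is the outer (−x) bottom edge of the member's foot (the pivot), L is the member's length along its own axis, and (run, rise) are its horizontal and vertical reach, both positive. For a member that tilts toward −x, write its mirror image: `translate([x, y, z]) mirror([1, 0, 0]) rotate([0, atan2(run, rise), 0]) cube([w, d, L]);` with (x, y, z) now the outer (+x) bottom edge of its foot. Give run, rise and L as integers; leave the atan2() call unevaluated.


// leg length = √(276² + 805²) = 851
// right-leg outer foot x = 2·276 + 89 = 641
// beam min-corner = (276, 0, 805)
translate([276, 0, 805]) cube([89, 845, 78]);
translate([0, 70, 0]) rotate([0, atan2(276, 805), 0]) cube([29, 32, 851]);
translate([641, 70, 0]) mirror([1, 0, 0]) rotate([0, atan2(276, 805), 0]) cube([29, 32, 851]);
translate([0, 743, 0]) rotate([0, atan2(276, 805), 0]) cube([29, 32, 851]);
translate([641, 743, 0]) mirror([1, 0, 0]) rotate([0, atan2(276, 805), 0]) cube([29, 32, 851]);


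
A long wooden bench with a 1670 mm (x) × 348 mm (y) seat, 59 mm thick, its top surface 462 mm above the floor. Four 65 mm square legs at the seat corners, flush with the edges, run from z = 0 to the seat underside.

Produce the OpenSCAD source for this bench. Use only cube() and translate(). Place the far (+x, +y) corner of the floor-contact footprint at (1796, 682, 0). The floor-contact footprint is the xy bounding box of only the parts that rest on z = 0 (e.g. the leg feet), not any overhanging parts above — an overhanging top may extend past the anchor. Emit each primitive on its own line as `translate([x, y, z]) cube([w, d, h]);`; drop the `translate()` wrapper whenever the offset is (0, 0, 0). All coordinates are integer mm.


// leg_h = 462 − 59 = 403
translate([126, 334, 403]) cube([1670, 348, 59]);
translate([126, 334, 0]) cube([65, 65, 403]);
translate([126, 617, 0]) cube([65, 65, 403]);
translate([1731, 334, 0]) cube([65, 65, 403]);
translate([1731, 617, 0]) cube([65, 65, 403]);


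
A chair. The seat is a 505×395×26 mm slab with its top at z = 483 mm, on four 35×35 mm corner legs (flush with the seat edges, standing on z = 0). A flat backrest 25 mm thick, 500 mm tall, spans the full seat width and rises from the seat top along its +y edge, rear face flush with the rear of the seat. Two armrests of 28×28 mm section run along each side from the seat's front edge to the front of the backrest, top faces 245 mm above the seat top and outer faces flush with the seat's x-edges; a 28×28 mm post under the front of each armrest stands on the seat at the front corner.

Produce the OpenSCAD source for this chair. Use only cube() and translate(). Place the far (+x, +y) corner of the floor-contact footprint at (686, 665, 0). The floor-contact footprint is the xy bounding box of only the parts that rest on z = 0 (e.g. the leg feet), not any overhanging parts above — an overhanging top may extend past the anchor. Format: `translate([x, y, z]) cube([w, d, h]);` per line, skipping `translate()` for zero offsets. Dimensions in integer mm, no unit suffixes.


translate([181, 270, 457]) cube([505, 395, 26]);
translate([181, 270, 0]) cube([35, 35, 457]);
translate([651, 270, 0]) cube([35, 35, 457]);
translate([181, 630, 0]) cube([35, 35, 457]);
translate([651, 630, 0]) cube([35, 35, 457]);
translate([181, 640, 483]) cube([505, 25, 500]);
translate([181, 270, 700]) cube([28, 370, 28]);
translate([658, 270, 700]) cube([28, 370, 28]);
translate([181, 270, 483]) cube([28, 28, 217]);
translate([658, 270, 483]) cube([28, 28, 217]);


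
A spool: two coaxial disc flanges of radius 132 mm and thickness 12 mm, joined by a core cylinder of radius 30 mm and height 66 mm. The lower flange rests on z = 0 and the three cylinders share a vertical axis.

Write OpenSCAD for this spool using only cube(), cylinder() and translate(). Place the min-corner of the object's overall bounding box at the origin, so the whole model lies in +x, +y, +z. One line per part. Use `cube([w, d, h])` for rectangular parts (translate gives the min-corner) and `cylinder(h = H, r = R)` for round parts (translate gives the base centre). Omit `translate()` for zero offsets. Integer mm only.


translate([132, 132, 0]) cylinder(h = 12, r = 132);
translate([132, 132, 12]) cylinder(h = 66, r = 30);
translate([132, 132, 78]) cylinder(h = 12, r = 132);


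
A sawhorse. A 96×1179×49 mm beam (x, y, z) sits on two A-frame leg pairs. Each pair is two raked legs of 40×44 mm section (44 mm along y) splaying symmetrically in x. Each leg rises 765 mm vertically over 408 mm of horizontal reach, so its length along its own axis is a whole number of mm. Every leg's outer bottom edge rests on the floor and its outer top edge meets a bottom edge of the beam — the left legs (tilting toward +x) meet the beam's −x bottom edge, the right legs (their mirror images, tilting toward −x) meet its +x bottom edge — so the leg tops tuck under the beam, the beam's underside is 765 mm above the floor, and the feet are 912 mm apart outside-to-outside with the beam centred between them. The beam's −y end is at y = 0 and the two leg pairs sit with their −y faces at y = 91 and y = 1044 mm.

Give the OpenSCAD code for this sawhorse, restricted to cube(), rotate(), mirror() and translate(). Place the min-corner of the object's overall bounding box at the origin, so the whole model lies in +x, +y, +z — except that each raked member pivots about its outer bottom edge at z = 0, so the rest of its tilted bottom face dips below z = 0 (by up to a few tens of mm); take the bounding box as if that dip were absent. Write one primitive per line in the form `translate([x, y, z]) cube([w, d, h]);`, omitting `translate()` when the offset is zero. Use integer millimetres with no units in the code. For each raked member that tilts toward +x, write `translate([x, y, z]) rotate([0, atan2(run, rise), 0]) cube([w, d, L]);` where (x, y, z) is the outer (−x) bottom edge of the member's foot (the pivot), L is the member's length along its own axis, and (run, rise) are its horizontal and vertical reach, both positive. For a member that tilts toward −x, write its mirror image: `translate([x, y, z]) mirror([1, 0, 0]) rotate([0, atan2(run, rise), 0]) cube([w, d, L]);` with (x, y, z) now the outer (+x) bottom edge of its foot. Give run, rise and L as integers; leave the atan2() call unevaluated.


translate([408, 0, 765]) cube([96, 1179, 49]);
translate([0, 91, 0]) rotate([0, atan2(408, 765), 0]) cube([40, 44, 867]);
translate([912, 91, 0]) mirror([1, 0, 0]) rotate([0, atan2(408, 765), 0]) cube([40, 44, 867]);
translate([0, 1044, 0]) rotate([0, atan2(408, 765), 0]) cube([40, 44, 867]);
translate([912, 1044, 0]) mirror([1, 0, 0]) rotate([0, atan2(408, 765), 0]) cube([40, 44, 867]);


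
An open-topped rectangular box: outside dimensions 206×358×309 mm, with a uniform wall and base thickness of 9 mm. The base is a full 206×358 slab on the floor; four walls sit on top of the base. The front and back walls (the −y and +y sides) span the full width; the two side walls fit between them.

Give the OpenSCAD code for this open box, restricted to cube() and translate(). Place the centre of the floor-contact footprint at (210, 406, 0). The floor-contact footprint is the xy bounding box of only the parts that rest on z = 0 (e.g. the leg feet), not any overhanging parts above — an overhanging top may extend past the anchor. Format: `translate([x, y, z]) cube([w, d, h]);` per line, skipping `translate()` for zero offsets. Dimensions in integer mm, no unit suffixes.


translate([107, 227, 0]) cube([206, 358, 9]);
translate([107, 227, 9]) cube([206, 9, 300]);
translate([107, 576, 9]) cube([206, 9, 300]);
translate([107, 236, 9]) cube([9, 340, 300]);
translate([304, 236, 9]) cube([9, 340, 300]);


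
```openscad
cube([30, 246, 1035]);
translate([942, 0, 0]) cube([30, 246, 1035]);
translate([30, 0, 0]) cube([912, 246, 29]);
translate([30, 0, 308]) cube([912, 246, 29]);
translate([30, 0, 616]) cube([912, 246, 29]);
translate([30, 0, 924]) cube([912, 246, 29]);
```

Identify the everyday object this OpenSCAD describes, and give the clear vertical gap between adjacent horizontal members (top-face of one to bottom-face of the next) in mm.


A bookshelf. The clear shelf gap is 279 mm.

Two tall side panels with 4 horizontal boards between them — a bookshelf. The first two shelf undersides are at z = 0 and z = 308; with shelf thickness 29, the clear gap is 308 − 0 − 29 = 279 mm.


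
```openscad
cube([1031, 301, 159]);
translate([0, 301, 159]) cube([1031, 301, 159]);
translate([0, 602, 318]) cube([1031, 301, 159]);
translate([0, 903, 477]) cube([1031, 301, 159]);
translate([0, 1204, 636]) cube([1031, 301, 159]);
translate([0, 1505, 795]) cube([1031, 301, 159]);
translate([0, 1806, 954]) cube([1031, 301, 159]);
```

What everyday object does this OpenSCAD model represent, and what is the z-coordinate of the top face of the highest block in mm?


A staircase. The total rise is 1113 mm.

7 identical blocks, each offset up and back from the previous — a staircase. Each step is 159 mm tall and there are 7 of them, so the total rise is 7 × 159 = 1113 mm.


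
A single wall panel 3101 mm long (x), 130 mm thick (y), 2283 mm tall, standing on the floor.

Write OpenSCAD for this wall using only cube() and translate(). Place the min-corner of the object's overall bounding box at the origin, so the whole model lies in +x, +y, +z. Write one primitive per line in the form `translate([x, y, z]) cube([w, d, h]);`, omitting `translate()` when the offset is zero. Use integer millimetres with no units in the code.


cube([3101, 130, 2283]);


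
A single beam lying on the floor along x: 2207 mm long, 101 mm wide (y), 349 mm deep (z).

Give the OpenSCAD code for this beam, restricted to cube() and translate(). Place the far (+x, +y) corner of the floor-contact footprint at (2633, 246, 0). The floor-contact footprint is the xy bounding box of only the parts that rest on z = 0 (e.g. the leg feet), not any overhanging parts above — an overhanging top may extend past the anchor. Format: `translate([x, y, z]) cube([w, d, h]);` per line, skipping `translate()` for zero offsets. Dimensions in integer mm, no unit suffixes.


translate([426, 145, 0]) cube([2207, 101, 349]);


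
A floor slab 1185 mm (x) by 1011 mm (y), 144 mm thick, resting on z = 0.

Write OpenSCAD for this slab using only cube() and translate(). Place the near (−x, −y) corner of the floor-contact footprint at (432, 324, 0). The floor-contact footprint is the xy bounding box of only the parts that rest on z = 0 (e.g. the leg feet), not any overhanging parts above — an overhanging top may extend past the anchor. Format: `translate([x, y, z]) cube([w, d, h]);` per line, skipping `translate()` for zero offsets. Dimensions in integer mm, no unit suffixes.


translate([432, 324, 0]) cube([1185, 1011, 144]);


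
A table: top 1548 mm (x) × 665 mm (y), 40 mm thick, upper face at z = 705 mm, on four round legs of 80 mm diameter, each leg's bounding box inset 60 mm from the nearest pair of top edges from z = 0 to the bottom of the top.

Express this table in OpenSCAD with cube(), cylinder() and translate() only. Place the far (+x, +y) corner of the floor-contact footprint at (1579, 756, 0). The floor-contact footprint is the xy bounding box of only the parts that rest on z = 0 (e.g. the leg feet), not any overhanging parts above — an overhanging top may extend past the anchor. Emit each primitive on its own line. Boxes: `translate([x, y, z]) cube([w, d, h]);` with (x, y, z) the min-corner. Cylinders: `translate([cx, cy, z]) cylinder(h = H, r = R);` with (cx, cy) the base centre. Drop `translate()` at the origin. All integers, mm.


// leg_h = 705 - 40 = 665
translate([91, 151, 665]) cube([1548, 665, 40]);
translate([191, 251, 0]) cylinder(h = 665, r = 40);
translate([1539, 251, 0]) cylinder(h = 665, r = 40);
translate([191, 716, 0]) cylinder(h = 665, r = 40);
translate([1539, 716, 0]) cylinder(h = 665, r = 40);


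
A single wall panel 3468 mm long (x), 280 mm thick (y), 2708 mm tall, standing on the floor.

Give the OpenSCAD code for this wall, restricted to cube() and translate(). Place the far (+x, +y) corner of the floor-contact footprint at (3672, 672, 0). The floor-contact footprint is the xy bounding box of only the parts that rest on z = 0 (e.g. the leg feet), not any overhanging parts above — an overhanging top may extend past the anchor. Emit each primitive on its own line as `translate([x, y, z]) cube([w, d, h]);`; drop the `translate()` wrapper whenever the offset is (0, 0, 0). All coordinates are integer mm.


translate([204, 392, 0]) cube([3468, 280, 2708]);


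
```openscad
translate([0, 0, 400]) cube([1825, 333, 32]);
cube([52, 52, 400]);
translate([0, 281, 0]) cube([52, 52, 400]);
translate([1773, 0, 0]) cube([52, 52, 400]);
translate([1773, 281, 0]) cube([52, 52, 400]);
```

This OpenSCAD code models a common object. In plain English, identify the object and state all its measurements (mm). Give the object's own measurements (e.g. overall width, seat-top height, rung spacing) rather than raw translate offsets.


A bench: a 1825×333 mm seat slab, 32 mm thick, top at z = 432 mm, on four 52×52 mm square legs flush with the seat corners and standing on z = 0.


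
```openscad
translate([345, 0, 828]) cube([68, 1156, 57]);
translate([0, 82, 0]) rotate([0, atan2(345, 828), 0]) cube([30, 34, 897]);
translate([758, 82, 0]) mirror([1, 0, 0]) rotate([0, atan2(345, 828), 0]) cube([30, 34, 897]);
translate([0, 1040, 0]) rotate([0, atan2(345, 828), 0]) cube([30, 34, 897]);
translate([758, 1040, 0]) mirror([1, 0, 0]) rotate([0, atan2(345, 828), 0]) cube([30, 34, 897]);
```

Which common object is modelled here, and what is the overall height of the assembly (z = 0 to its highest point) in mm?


A sawhorse. The overall height is 885 mm.

A beam across two mirrored pairs of raked legs — a sawhorse. The beam's underside is at z = 828 (matching the legs' vertical rise in atan2(345, 828)) and the beam is 57 mm tall, so its top is at 828 + 57 = 885 mm. The raked legs top out at the beam's underside, so that is the highest point.


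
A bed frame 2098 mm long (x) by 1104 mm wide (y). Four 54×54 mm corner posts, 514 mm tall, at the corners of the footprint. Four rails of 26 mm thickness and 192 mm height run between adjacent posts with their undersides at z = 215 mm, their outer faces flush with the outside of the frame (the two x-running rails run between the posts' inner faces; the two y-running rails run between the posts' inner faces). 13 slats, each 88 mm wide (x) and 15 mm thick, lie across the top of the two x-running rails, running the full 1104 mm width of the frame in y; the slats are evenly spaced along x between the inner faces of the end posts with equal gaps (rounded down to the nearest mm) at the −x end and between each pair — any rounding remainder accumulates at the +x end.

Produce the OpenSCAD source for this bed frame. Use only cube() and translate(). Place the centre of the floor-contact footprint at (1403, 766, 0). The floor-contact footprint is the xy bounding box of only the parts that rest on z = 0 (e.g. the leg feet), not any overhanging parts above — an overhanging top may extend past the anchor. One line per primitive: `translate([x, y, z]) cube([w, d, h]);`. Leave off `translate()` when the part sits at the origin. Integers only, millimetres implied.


// slat z = rail_z + rail_h = 215 + 192 = 407
// slat gap = ⌊(1990 − 13·88) / 14⌋ = 60
translate([354, 214, 0]) cube([54, 54, 514]);
translate([354, 1264, 0]) cube([54, 54, 514]);
translate([2398, 214, 0]) cube([54, 54, 514]);
translate([2398, 1264, 0]) cube([54, 54, 514]);
translate([408, 214, 215]) cube([1990, 26, 192]);
translate([408, 1292, 215]) cube([1990, 26, 192]);
translate([354, 268, 215]) cube([26, 996, 192]);
translate([2426, 268, 215]) cube([26, 996, 192]);
translate([468, 214, 407]) cube([88, 1104, 15]);
translate([616, 214, 407]) cube([88, 1104, 15]);
translate([764, 214, 407]) cube([88, 1104, 15]);
translate([912, 214, 407]) cube([88, 1104, 15]);
translate([1060, 214, 407]) cube([88, 1104, 15]);
translate([1208, 214, 407]) cube([88, 1104, 15]);
translate([1356, 214, 407]) cube([88, 1104, 15]);
translate([1504, 214, 407]) cube([88, 1104, 15]);
translate([1652, 214, 407]) cube([88, 1104, 15]);
translate([1800, 214, 407]) cube([88, 1104, 15]);
translate([1948, 214, 407]) cube([88, 1104, 15]);
translate([2096, 214, 407]) cube([88, 1104, 15]);
translate([2244, 214, 407]) cube([88, 1104, 15]);


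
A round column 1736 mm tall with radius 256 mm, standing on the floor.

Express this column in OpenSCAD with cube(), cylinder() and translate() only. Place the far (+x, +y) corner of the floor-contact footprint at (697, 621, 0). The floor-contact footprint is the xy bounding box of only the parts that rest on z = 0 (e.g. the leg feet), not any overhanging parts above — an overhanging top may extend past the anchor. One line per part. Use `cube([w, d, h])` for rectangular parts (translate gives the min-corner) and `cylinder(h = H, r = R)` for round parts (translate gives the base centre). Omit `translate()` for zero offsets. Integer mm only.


translate([441, 365, 0]) cylinder(h = 1736, r = 256);


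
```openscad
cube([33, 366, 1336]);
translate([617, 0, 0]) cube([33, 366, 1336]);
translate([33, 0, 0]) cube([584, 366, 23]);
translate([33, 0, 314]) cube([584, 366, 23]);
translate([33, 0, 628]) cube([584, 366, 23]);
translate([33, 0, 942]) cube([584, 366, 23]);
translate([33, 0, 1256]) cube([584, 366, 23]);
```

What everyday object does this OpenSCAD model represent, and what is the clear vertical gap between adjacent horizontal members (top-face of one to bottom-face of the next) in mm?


A bookshelf. The clear shelf gap is 291 mm.

Two tall side panels with 5 horizontal boards between them — a bookshelf. The first two shelf undersides are at z = 0 and z = 314; with shelf thickness 23, the clear gap is 314 − 0 − 23 = 291 mm.


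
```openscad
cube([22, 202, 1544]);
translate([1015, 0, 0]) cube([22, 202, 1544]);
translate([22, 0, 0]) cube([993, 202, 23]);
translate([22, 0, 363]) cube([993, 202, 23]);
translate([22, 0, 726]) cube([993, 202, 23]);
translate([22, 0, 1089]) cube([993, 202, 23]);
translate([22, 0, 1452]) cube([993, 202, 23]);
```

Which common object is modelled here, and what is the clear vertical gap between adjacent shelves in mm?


A bookshelf. The clear shelf gap is 340 mm.

Two tall side panels with 5 horizontal boards between them — a bookshelf. The first two shelf undersides are at z = 0 and z = 363; with shelf thickness 23, the clear gap is 363 − 0 − 23 = 340 mm.


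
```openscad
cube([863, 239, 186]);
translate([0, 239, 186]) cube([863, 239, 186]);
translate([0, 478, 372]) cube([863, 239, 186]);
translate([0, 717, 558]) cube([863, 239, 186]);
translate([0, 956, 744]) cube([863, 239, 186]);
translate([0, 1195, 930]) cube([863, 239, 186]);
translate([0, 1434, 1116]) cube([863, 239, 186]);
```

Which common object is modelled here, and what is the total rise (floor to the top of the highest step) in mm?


A staircase. The total rise is 1302 mm.

7 identical blocks, each offset up and back from the previous — a staircase. Each step is 186 mm tall and there are 7 of them, so the total rise is 7 × 186 = 1302 mm.


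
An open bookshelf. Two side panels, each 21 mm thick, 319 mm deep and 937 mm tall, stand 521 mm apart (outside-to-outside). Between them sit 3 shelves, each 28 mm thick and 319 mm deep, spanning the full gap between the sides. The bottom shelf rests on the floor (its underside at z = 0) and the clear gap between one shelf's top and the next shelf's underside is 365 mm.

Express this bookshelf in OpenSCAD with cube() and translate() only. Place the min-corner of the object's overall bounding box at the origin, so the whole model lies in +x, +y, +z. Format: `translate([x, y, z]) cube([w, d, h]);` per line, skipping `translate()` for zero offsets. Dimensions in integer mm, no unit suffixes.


cube([21, 319, 937]);
translate([500, 0, 0]) cube([21, 319, 937]);
translate([21, 0, 0]) cube([479, 319, 28]);
translate([21, 0, 393]) cube([479, 319, 28]);
translate([21, 0, 786]) cube([479, 319, 28]);
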